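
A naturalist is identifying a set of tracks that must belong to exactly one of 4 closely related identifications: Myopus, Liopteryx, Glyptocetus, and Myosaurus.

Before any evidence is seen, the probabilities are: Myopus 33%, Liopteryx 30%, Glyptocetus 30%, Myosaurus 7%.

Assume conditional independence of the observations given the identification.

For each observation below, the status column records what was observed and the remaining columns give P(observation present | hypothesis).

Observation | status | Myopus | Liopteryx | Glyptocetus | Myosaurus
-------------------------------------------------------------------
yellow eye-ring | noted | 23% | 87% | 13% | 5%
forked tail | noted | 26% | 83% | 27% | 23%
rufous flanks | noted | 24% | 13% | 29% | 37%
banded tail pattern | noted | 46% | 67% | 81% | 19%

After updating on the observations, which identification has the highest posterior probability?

For each hypothesis, the unnormalized posterior weight is prior × product of the observation likelihoods:
  Myopus: 0.33 × 0.23 × 0.26 × 0.24 × 0.46 = 0.0021786
  Liopteryx: 0.30 × 0.87 × 0.83 × 0.13 × 0.67 = 0.018868
  Glyptocetus: 0.30 × 0.13 × 0.27 × 0.29 × 0.81 = 0.0024735
  Myosaurus: 0.07 × 0.05 × 0.23 × 0.37 × 0.19 = 5.6592e-05
Normalizing constant Z = 0.0021786 + 0.018868 + 0.0024735 + 5.6592e-05 = 0.023577.
P(Myopus | evidence) ≈ 0.0021786 / 0.023577 ≈ 0.092
P(Liopteryx | evidence) ≈ 0.018868 / 0.023577 ≈ 0.800
P(Glyptocetus | evidence) ≈ 0.0024735 / 0.023577 ≈ 0.105
P(Myosaurus | evidence) ≈ 5.6592e-05 / 0.023577 ≈ 0.002
The largest is 0.800, so Liopteryx is most probable.

Liopteryx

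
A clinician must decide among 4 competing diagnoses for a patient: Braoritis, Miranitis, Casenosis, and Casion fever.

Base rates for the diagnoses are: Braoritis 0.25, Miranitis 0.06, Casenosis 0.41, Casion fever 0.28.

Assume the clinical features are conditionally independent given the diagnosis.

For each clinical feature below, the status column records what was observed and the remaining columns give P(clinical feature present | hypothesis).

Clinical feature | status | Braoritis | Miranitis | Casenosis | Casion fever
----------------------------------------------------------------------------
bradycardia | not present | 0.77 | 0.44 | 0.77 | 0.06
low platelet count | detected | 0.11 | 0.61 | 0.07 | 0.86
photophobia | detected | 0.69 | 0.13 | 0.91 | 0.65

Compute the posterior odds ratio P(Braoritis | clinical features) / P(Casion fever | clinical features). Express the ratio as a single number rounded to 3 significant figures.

0.0297

Posterior odds equal prior odds times the likelihood ratio; only the two competing hypotheses matter (using 1 − P(present | H) for each absent clinical feature).
  Braoritis: 0.25 × (1 − 0.77) × 0.11 × 0.69 = 0.0043642
  Casion fever: 0.28 × (1 − 0.06) × 0.86 × 0.65 = 0.14713
Odds(Braoritis : Casion fever) = 0.0043642 / 0.14713 ≈ 0.0297.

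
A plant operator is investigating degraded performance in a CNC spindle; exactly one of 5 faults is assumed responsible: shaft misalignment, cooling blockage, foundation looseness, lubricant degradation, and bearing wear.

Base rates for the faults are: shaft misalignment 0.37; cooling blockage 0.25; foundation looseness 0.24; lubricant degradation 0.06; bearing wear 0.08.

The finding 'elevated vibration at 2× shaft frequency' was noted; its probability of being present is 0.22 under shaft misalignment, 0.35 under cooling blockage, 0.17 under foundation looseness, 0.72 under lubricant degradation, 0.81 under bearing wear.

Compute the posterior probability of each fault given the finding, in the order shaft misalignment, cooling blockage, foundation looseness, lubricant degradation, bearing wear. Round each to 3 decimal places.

0.256, 0.275, 0.128, 0.136, 0.204

Multiply each prior by the likelihood of the finding:
  shaft misalignment: 0.37 × 0.22 = 0.0814
  cooling blockage: 0.25 × 0.35 = 0.0875
  foundation looseness: 0.24 × 0.17 = 0.0408
  lubricant degradation: 0.06 × 0.72 = 0.0432
  bearing wear: 0.08 × 0.81 = 0.0648
Normalizing constant Z = 0.0814 + 0.0875 + 0.0408 + 0.0432 + 0.0648 = 0.3177.
P(shaft misalignment | evidence) = 0.0814 / 0.3177 ≈ 0.256
P(cooling blockage | evidence) = 0.0875 / 0.3177 ≈ 0.275
P(foundation looseness | evidence) = 0.0408 / 0.3177 ≈ 0.128
P(lubricant degradation | evidence) = 0.0432 / 0.3177 ≈ 0.136
P(bearing wear | evidence) = 0.0648 / 0.3177 ≈ 0.204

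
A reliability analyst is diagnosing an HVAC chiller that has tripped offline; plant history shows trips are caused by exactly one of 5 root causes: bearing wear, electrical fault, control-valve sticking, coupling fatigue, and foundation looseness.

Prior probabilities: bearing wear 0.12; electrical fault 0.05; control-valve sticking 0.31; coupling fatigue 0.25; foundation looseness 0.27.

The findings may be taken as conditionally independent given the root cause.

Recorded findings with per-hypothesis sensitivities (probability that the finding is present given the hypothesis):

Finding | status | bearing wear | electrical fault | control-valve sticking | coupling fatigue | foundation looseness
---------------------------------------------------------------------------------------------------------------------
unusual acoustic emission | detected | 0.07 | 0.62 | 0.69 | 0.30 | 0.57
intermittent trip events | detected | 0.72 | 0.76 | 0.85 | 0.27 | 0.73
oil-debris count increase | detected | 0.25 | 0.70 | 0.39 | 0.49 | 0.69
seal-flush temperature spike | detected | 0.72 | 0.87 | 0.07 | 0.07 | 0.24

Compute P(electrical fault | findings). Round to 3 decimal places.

0.361

Multiply each prior by the joint likelihood of the evidence pattern:
  bearing wear: 0.12 × 0.07 × 0.72 × 0.25 × 0.72 = 0.0010886
  electrical fault: 0.05 × 0.62 × 0.76 × 0.70 × 0.87 = 0.014348
  control-valve sticking: 0.31 × 0.69 × 0.85 × 0.39 × 0.07 = 0.0049635
  coupling fatigue: 0.25 × 0.30 × 0.27 × 0.49 × 0.07 = 0.00069458
  foundation looseness: 0.27 × 0.57 × 0.73 × 0.69 × 0.24 = 0.018605
Normalizing constant Z = 0.0010886 + 0.014348 + 0.0049635 + 0.00069458 + 0.018605 = 0.039699.
P(electrical fault | evidence) = 0.014348 / 0.039699 ≈ 0.361.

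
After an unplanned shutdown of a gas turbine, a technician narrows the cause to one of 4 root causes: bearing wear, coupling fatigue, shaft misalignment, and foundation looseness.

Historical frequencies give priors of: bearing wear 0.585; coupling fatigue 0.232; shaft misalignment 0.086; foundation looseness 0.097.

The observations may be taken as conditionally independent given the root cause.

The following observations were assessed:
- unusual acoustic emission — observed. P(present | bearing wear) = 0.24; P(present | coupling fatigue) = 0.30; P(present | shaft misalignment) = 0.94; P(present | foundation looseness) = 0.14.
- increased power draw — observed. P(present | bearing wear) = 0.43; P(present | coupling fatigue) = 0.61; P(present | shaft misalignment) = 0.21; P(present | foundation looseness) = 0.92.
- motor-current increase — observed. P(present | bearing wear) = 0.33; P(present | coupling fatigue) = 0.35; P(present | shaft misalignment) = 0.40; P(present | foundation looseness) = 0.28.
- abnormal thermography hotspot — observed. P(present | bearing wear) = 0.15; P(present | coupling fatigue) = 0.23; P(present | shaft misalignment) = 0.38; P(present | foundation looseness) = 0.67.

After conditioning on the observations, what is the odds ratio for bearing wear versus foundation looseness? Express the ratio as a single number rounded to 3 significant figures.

The normalizing constant cancels in an odds ratio, so compute prior × likelihood for the two hypotheses only:
  bearing wear: 0.585 × 0.24 × 0.43 × 0.33 × 0.15 = 0.0029884
  foundation looseness: 0.097 × 0.14 × 0.92 × 0.28 × 0.67 = 0.0023438
Odds(bearing wear : foundation looseness) = 0.0029884 / 0.0023438 ≈ 1.28.

1.28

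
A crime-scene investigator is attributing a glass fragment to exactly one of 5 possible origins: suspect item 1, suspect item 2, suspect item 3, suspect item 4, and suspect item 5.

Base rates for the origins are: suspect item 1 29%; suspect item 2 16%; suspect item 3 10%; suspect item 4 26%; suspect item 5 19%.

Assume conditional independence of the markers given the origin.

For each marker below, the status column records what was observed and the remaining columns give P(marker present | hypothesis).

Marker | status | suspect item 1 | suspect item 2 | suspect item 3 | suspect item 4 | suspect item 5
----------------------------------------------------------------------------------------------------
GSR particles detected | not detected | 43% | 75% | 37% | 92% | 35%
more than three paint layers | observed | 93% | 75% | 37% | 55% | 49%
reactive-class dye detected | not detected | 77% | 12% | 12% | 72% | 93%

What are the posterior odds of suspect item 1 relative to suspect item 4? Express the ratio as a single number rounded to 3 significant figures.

11.0

The normalizing constant cancels in an odds ratio, so compute prior × likelihood for the two hypotheses only (using 1 − P(present | H) for each absent marker):
  suspect item 1: 0.29 × (1 − 0.43) × 0.93 × (1 − 0.77) = 0.035358
  suspect item 4: 0.26 × (1 − 0.92) × 0.55 × (1 − 0.72) = 0.0032032
Posterior odds = 0.035358 / 0.0032032 ≈ 11.0.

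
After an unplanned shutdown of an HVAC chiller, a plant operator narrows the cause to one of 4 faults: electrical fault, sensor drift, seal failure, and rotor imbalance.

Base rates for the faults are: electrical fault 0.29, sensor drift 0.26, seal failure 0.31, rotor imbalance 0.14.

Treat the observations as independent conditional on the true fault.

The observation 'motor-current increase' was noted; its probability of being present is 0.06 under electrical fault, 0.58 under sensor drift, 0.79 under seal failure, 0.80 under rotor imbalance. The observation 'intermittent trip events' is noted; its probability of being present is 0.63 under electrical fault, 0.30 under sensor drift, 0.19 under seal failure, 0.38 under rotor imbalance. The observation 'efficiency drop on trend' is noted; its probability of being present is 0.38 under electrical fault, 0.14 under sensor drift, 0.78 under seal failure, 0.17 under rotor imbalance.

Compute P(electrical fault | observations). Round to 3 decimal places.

0.077

Multiply each prior by the joint likelihood of the evidence pattern:
  electrical fault: 0.29 × 0.06 × 0.63 × 0.38 = 0.0041656
  sensor drift: 0.26 × 0.58 × 0.30 × 0.14 = 0.0063336
  seal failure: 0.31 × 0.79 × 0.19 × 0.78 = 0.036294
  rotor imbalance: 0.14 × 0.80 × 0.38 × 0.17 = 0.0072352
The unnormalized weights sum to 0.054029.
P(electrical fault | evidence) = 0.0041656 / 0.054029 ≈ 0.077.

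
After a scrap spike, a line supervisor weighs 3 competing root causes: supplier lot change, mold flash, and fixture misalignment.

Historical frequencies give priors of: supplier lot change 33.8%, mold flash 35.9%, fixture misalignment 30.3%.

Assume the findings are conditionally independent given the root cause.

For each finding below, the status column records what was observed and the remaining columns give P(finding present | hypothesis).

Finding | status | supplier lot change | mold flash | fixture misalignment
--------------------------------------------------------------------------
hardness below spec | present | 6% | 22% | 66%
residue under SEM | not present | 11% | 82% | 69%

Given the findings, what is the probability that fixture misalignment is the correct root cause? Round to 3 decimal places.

By Bayes' rule with conditional independence, the unnormalized weight for each hypothesis is prior × ∏ likelihoods (using 1 − P(present | H) for each absent finding):
  supplier lot change: 0.338 × 0.06 × (1 − 0.11) = 0.018049
  mold flash: 0.359 × 0.22 × (1 − 0.82) = 0.014216
  fixture misalignment: 0.303 × 0.66 × (1 − 0.69) = 0.061994
Normalizing constant Z = 0.018049 + 0.014216 + 0.061994 = 0.094259.
P(fixture misalignment | evidence) = 0.061994 / 0.094259 ≈ 0.658.

0.658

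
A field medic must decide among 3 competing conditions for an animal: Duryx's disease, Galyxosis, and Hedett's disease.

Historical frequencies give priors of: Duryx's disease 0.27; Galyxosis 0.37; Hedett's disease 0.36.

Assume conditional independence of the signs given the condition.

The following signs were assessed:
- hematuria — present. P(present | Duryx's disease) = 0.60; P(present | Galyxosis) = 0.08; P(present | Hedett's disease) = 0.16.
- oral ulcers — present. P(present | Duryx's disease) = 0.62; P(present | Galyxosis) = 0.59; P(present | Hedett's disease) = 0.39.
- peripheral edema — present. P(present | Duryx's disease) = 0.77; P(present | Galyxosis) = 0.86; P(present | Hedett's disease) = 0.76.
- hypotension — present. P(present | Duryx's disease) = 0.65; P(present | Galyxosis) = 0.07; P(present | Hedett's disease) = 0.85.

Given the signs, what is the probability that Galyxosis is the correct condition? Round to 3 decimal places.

0.016

By Bayes' rule with conditional independence, the unnormalized weight for each hypothesis is prior × ∏ likelihoods:
  Duryx's disease: 0.27 × 0.60 × 0.62 × 0.77 × 0.65 = 0.05027
  Galyxosis: 0.37 × 0.08 × 0.59 × 0.86 × 0.07 = 0.0010513
  Hedett's disease: 0.36 × 0.16 × 0.39 × 0.76 × 0.85 = 0.014512
Normalizing constant Z = 0.05027 + 0.0010513 + 0.014512 = 0.065833.
P(Galyxosis | evidence) = 0.0010513 / 0.065833 ≈ 0.016.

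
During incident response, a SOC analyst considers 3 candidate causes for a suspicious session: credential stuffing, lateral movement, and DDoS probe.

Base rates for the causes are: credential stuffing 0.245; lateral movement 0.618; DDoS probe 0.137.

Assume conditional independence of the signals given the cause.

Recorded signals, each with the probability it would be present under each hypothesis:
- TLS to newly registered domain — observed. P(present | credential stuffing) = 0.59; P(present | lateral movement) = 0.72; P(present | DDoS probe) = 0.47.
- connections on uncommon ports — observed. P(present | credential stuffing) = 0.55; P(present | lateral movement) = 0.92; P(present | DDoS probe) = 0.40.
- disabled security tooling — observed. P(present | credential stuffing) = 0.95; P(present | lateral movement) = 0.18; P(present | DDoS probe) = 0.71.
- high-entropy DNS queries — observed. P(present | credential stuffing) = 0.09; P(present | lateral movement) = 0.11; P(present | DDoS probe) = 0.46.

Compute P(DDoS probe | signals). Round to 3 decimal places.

Multiply each prior by the joint likelihood of the signal pattern:
  credential stuffing: 0.245 × 0.59 × 0.55 × 0.95 × 0.09 = 0.0067975
  lateral movement: 0.618 × 0.72 × 0.92 × 0.18 × 0.11 = 0.0081054
  DDoS probe: 0.137 × 0.47 × 0.40 × 0.71 × 0.46 = 0.0084119
Normalizing constant Z = 0.0067975 + 0.0081054 + 0.0084119 = 0.023315.
P(DDoS probe | evidence) = 0.0084119 / 0.023315 ≈ 0.361.

0.361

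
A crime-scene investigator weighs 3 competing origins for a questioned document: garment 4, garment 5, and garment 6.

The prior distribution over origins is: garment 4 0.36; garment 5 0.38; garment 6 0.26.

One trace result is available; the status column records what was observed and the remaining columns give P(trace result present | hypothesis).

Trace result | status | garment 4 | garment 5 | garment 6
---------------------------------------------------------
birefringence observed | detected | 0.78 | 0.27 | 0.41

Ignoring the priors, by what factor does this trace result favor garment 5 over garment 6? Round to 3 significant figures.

Likelihood of this trace result under each hypothesis:
  garment 5: 0.27
  garment 6: 0.41
Bayes factor = 0.27 / 0.41 ≈ 0.659

0.659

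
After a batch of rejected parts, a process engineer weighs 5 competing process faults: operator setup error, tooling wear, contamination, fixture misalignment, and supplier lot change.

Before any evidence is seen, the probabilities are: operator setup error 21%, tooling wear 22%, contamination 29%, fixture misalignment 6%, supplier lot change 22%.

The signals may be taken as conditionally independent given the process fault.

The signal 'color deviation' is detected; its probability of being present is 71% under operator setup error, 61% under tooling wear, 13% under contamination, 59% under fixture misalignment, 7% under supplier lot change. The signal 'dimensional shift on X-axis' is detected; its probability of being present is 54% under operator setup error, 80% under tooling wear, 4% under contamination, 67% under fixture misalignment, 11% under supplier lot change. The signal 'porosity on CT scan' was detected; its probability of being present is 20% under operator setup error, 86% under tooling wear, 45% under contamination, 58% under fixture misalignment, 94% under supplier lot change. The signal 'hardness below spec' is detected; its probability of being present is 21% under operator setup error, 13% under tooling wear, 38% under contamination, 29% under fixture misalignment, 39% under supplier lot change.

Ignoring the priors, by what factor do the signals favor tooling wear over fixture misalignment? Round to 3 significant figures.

0.821

Take the product of per-signal likelihoods under each hypothesis, then divide.
  tooling wear: 0.61 × 0.80 × 0.86 × 0.13 = 0.054558
  fixture misalignment: 0.59 × 0.67 × 0.58 × 0.29 = 0.066489
Bayes factor = 0.054558 / 0.066489 ≈ 0.821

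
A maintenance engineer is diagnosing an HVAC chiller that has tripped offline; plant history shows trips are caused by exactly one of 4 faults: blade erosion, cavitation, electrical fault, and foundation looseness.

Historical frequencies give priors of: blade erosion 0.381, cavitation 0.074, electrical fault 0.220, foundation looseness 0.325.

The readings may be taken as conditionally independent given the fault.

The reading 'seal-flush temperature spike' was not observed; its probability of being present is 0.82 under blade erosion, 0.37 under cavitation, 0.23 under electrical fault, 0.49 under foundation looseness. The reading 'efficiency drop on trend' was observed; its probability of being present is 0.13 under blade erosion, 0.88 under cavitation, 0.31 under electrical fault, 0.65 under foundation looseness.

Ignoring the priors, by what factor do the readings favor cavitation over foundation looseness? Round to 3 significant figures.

The Bayes factor is the ratio of the joint likelihoods of the reading pattern under the two hypotheses (using 1 − P(present | H) for each absent reading).
  cavitation: (1 − 0.37) × 0.88 = 0.5544
  foundation looseness: (1 − 0.49) × 0.65 = 0.3315
Bayes factor = 0.5544 / 0.3315 ≈ 1.67

1.67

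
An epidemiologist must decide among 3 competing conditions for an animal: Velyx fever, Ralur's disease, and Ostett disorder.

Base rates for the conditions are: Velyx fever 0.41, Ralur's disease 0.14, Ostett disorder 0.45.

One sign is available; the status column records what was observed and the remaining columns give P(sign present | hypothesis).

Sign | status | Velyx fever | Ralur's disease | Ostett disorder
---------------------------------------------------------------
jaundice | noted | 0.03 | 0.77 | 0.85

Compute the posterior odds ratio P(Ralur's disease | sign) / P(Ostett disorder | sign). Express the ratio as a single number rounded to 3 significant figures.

0.282

Unnormalized posterior weight (prior times the sign likelihood) for each of the two hypotheses:
  Ralur's disease: 0.14 × 0.77 = 0.1078
  Ostett disorder: 0.45 × 0.85 = 0.3825
Odds(Ralur's disease : Ostett disorder) = 0.1078 / 0.3825 ≈ 0.282.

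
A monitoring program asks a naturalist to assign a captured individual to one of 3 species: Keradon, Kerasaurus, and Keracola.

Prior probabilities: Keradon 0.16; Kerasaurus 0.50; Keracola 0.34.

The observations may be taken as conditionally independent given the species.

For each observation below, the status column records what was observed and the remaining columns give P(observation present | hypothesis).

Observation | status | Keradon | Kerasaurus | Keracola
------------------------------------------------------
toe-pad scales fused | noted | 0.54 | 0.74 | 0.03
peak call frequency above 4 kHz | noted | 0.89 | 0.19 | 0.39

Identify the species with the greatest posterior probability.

By Bayes' rule with conditional independence, the unnormalized weight for each hypothesis is prior × ∏ likelihoods:
  Keradon: 0.16 × 0.54 × 0.89 = 0.076896
  Kerasaurus: 0.50 × 0.74 × 0.19 = 0.0703
  Keracola: 0.34 × 0.03 × 0.39 = 0.003978
The unnormalized weights sum to 0.15117.
P(Keradon | evidence) ≈ 0.076896 / 0.15117 ≈ 0.509
P(Kerasaurus | evidence) ≈ 0.0703 / 0.15117 ≈ 0.465
P(Keracola | evidence) ≈ 0.003978 / 0.15117 ≈ 0.026
The largest is 0.509, so Keradon is most probable.

Keradon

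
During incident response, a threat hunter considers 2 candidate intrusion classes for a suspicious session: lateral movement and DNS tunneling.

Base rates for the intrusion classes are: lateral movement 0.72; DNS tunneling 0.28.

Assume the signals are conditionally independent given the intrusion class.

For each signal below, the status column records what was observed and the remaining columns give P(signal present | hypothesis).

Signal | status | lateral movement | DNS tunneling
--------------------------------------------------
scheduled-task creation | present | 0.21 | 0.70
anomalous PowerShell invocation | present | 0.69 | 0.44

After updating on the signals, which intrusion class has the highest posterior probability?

For each hypothesis, the unnormalized posterior weight is prior × product of the signal likelihoods:
  lateral movement: 0.72 × 0.21 × 0.69 = 0.10433
  DNS tunneling: 0.28 × 0.70 × 0.44 = 0.08624
The unnormalized weights sum to 0.19057.
P(lateral movement | evidence) ≈ 0.10433 / 0.19057 ≈ 0.547
P(DNS tunneling | evidence) ≈ 0.08624 / 0.19057 ≈ 0.453
The largest is 0.547, so lateral movement is most probable.

lateral movement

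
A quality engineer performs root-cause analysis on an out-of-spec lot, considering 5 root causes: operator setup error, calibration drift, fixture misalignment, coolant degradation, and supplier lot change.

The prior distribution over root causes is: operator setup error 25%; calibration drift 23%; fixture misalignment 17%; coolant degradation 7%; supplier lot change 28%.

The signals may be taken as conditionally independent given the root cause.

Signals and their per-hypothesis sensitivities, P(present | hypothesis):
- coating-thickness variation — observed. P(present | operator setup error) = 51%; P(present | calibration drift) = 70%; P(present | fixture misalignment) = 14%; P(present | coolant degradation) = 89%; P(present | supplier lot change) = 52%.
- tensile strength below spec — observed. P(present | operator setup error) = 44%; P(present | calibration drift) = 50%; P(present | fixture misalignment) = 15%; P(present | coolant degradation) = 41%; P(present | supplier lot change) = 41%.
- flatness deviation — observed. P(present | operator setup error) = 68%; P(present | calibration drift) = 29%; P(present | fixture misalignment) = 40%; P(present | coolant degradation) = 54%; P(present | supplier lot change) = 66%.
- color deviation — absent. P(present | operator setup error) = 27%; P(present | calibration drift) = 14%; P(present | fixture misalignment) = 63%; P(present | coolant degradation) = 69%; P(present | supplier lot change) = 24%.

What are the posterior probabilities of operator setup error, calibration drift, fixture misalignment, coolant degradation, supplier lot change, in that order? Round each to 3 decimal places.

0.337, 0.243, 0.006, 0.052, 0.362

By Bayes' rule with conditional independence, the unnormalized weight for each hypothesis is prior × ∏ likelihoods (using 1 − P(present | H) for each absent signal):
  operator setup error: 0.25 × 0.51 × 0.44 × 0.68 × (1 − 0.27) = 0.027848
  calibration drift: 0.23 × 0.70 × 0.50 × 0.29 × (1 − 0.14) = 0.020077
  fixture misalignment: 0.17 × 0.14 × 0.15 × 0.40 × (1 − 0.63) = 0.00052836
  coolant degradation: 0.07 × 0.89 × 0.41 × 0.54 × (1 − 0.69) = 0.0042759
  supplier lot change: 0.28 × 0.52 × 0.41 × 0.66 × (1 − 0.24) = 0.029944
The unnormalized weights sum to 0.082673.
P(operator setup error | evidence) = 0.027848 / 0.082673 ≈ 0.337
P(calibration drift | evidence) = 0.020077 / 0.082673 ≈ 0.243
P(fixture misalignment | evidence) = 0.00052836 / 0.082673 ≈ 0.006
P(coolant degradation | evidence) = 0.0042759 / 0.082673 ≈ 0.052
P(supplier lot change | evidence) = 0.029944 / 0.082673 ≈ 0.362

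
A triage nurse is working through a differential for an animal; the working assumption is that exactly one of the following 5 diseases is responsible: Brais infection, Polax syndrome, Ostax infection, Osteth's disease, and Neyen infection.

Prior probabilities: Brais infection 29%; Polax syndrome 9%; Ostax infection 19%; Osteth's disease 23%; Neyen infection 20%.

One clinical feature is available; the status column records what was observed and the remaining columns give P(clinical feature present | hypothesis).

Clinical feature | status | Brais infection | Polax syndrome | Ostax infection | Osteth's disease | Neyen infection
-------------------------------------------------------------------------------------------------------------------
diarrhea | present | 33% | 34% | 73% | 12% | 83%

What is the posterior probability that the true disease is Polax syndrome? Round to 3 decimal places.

Multiply each prior by the likelihood of the clinical feature:
  Brais infection: 0.29 × 0.33 = 0.0957
  Polax syndrome: 0.09 × 0.34 = 0.0306
  Ostax infection: 0.19 × 0.73 = 0.1387
  Osteth's disease: 0.23 × 0.12 = 0.0276
  Neyen infection: 0.20 × 0.83 = 0.166
Marginal likelihood of the evidence = 0.4586.
P(Polax syndrome | evidence) = 0.0306 / 0.4586 ≈ 0.067.

0.067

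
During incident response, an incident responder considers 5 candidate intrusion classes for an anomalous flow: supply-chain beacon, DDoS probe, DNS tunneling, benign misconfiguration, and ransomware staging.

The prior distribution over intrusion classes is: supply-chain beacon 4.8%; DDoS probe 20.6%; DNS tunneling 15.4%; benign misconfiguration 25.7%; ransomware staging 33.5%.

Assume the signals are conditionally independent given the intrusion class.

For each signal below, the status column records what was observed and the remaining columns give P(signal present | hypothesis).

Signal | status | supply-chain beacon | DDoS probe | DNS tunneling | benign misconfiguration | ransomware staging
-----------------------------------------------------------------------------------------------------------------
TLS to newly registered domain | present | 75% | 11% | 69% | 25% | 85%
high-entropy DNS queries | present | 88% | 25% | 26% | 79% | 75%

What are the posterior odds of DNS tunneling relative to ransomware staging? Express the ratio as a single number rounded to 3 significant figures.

0.129

The normalizing constant cancels in an odds ratio, so compute prior × likelihood for the two hypotheses only:
  DNS tunneling: 0.154 × 0.69 × 0.26 = 0.027628
  ransomware staging: 0.335 × 0.85 × 0.75 = 0.21356
Posterior odds = 0.027628 / 0.21356 ≈ 0.129.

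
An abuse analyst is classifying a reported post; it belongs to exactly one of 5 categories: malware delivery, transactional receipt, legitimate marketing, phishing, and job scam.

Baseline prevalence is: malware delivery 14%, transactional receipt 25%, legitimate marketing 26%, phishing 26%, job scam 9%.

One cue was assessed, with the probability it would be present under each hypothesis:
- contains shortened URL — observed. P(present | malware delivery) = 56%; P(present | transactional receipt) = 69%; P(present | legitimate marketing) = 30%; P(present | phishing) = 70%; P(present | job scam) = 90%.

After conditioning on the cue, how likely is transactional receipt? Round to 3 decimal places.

0.291

Multiply each prior by the likelihood of the cue:
  malware delivery: 0.14 × 0.56 = 0.0784
  transactional receipt: 0.25 × 0.69 = 0.1725
  legitimate marketing: 0.26 × 0.30 = 0.078
  phishing: 0.26 × 0.70 = 0.182
  job scam: 0.09 × 0.90 = 0.081
Normalizing constant Z = 0.0784 + 0.1725 + 0.078 + 0.182 + 0.081 = 0.5919.
P(transactional receipt | evidence) = 0.1725 / 0.5919 ≈ 0.291.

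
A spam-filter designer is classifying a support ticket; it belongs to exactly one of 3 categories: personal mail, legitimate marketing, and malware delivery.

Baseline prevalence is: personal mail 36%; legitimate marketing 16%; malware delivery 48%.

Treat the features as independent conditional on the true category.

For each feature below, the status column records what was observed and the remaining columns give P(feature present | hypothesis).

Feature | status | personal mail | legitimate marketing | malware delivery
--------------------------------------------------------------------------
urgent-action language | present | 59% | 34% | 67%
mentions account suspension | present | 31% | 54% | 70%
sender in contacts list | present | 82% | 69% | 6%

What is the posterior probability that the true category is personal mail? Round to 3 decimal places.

For each hypothesis, the unnormalized posterior weight is prior × product of the feature likelihoods:
  personal mail: 0.36 × 0.59 × 0.31 × 0.82 = 0.053992
  legitimate marketing: 0.16 × 0.34 × 0.54 × 0.69 = 0.020269
  malware delivery: 0.48 × 0.67 × 0.70 × 0.06 = 0.013507
Marginal likelihood of the evidence = 0.087769.
P(personal mail | evidence) = 0.053992 / 0.087769 ≈ 0.615.

0.615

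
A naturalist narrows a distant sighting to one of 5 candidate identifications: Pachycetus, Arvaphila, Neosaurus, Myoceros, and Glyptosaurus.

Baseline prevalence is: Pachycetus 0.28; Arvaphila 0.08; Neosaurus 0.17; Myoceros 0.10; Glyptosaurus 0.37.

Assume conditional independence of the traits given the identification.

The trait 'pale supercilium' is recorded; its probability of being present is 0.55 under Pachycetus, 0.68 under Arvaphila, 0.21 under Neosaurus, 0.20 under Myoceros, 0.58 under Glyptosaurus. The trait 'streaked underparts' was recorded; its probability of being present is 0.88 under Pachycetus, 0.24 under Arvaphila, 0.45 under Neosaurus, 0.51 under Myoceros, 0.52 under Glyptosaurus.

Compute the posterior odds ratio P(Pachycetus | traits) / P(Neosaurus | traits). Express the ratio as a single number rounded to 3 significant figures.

8.44

The normalizing constant cancels in an odds ratio, so compute prior × likelihood for the two hypotheses only:
  Pachycetus: 0.28 × 0.55 × 0.88 = 0.13552
  Neosaurus: 0.17 × 0.21 × 0.45 = 0.016065
Posterior odds = 0.13552 / 0.016065 ≈ 8.44.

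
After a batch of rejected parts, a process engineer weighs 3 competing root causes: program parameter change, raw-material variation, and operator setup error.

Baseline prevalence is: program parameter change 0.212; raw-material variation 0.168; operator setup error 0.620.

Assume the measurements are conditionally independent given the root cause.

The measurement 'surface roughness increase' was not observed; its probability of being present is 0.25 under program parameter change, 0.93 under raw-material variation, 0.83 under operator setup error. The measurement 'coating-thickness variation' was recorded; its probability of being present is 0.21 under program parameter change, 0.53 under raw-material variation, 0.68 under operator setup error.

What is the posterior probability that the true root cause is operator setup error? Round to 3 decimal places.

For each hypothesis, the unnormalized posterior weight is prior × product of the measurement likelihoods (using 1 − P(present | H) for each absent measurement):
  program parameter change: 0.212 × (1 − 0.25) × 0.21 = 0.03339
  raw-material variation: 0.168 × (1 − 0.93) × 0.53 = 0.0062328
  operator setup error: 0.620 × (1 − 0.83) × 0.68 = 0.071672
Marginal likelihood of the evidence = 0.11129.
P(operator setup error | evidence) = 0.071672 / 0.11129 ≈ 0.644.

0.644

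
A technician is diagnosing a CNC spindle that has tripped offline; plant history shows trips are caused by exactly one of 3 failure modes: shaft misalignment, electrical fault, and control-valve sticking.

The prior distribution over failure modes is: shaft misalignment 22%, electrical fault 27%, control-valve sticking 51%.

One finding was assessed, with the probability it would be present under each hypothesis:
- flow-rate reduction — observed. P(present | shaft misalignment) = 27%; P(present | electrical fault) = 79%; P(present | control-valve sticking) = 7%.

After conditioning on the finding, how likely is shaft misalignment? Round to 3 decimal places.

0.193

Multiply each prior by the likelihood of the finding:
  shaft misalignment: 0.22 × 0.27 = 0.0594
  electrical fault: 0.27 × 0.79 = 0.2133
  control-valve sticking: 0.51 × 0.07 = 0.0357
Marginal likelihood of the evidence = 0.3084.
P(shaft misalignment | evidence) = 0.0594 / 0.3084 ≈ 0.193.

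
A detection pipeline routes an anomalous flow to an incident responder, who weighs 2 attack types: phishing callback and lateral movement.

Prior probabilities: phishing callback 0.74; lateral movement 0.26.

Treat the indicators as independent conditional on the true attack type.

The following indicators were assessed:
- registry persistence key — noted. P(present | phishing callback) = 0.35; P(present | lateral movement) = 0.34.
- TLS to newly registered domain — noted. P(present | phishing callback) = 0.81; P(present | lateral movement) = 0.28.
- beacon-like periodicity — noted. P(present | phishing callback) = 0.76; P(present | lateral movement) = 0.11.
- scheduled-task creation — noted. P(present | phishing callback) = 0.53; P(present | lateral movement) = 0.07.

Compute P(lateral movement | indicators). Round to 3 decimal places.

Multiply each prior by the joint likelihood of the indicator pattern:
  phishing callback: 0.74 × 0.35 × 0.81 × 0.76 × 0.53 = 0.084503
  lateral movement: 0.26 × 0.34 × 0.28 × 0.11 × 0.07 = 0.00019059
Marginal likelihood of the evidence = 0.084694.
P(lateral movement | evidence) = 0.00019059 / 0.084694 ≈ 0.002.

0.002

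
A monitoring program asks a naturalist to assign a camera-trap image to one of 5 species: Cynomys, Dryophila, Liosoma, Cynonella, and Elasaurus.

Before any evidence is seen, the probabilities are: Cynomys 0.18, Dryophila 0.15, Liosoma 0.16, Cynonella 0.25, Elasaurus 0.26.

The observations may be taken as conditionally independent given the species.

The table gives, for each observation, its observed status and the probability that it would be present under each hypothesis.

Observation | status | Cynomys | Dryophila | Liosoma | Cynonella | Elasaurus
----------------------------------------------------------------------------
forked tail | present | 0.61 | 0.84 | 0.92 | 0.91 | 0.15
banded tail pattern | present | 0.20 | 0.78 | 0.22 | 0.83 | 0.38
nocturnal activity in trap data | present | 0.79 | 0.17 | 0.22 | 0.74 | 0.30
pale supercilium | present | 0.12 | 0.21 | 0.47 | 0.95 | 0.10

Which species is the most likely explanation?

By Bayes' rule with conditional independence, the unnormalized weight for each hypothesis is prior × ∏ likelihoods:
  Cynomys: 0.18 × 0.61 × 0.20 × 0.79 × 0.12 = 0.0020818
  Dryophila: 0.15 × 0.84 × 0.78 × 0.17 × 0.21 = 0.0035086
  Liosoma: 0.16 × 0.92 × 0.22 × 0.22 × 0.47 = 0.0033485
  Cynonella: 0.25 × 0.91 × 0.83 × 0.74 × 0.95 = 0.13274
  Elasaurus: 0.26 × 0.15 × 0.38 × 0.30 × 0.10 = 0.0004446
Marginal likelihood of the evidence = 0.14213.
P(Cynomys | evidence) ≈ 0.0020818 / 0.14213 ≈ 0.015
P(Dryophila | evidence) ≈ 0.0035086 / 0.14213 ≈ 0.025
P(Liosoma | evidence) ≈ 0.0033485 / 0.14213 ≈ 0.024
P(Cynonella | evidence) ≈ 0.13274 / 0.14213 ≈ 0.934
P(Elasaurus | evidence) ≈ 0.0004446 / 0.14213 ≈ 0.003
The largest is 0.934, so Cynonella is most probable.

Cynonella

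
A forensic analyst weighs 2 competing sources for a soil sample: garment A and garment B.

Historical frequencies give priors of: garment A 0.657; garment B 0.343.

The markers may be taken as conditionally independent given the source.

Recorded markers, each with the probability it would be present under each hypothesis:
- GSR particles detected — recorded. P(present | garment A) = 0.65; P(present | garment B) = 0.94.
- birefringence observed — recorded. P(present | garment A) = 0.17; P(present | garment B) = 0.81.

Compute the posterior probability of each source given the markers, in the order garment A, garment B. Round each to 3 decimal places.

For each hypothesis, the unnormalized posterior weight is prior × product of the marker likelihoods:
  garment A: 0.657 × 0.65 × 0.17 = 0.072599
  garment B: 0.343 × 0.94 × 0.81 = 0.26116
Marginal likelihood of the evidence = 0.33376.
P(garment A | evidence) = 0.072599 / 0.33376 ≈ 0.218
P(garment B | evidence) = 0.26116 / 0.33376 ≈ 0.782

0.218, 0.782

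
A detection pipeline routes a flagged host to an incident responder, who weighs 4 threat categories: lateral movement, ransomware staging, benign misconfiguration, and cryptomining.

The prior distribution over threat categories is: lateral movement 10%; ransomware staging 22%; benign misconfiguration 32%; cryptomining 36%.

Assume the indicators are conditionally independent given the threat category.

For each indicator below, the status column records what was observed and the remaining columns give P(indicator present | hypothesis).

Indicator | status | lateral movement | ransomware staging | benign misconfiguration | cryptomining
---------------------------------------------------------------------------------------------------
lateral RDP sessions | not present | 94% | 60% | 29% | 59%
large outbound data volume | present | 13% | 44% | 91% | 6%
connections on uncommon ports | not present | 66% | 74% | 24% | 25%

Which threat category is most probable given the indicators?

benign misconfiguration

For each hypothesis, the unnormalized posterior weight is prior × product of the indicator likelihoods (using 1 − P(present | H) for each absent indicator):
  lateral movement: 0.10 × (1 − 0.94) × 0.13 × (1 − 0.66) = 0.0002652
  ransomware staging: 0.22 × (1 − 0.60) × 0.44 × (1 − 0.74) = 0.010067
  benign misconfiguration: 0.32 × (1 − 0.29) × 0.91 × (1 − 0.24) = 0.15713
  cryptomining: 0.36 × (1 − 0.59) × 0.06 × (1 − 0.25) = 0.006642
Normalizing constant Z = 0.0002652 + 0.010067 + 0.15713 + 0.006642 = 0.17411.
P(lateral movement | evidence) ≈ 0.0002652 / 0.17411 ≈ 0.002
P(ransomware staging | evidence) ≈ 0.010067 / 0.17411 ≈ 0.058
P(benign misconfiguration | evidence) ≈ 0.15713 / 0.17411 ≈ 0.903
P(cryptomining | evidence) ≈ 0.006642 / 0.17411 ≈ 0.038
The largest is 0.903, so benign misconfiguration is most probable.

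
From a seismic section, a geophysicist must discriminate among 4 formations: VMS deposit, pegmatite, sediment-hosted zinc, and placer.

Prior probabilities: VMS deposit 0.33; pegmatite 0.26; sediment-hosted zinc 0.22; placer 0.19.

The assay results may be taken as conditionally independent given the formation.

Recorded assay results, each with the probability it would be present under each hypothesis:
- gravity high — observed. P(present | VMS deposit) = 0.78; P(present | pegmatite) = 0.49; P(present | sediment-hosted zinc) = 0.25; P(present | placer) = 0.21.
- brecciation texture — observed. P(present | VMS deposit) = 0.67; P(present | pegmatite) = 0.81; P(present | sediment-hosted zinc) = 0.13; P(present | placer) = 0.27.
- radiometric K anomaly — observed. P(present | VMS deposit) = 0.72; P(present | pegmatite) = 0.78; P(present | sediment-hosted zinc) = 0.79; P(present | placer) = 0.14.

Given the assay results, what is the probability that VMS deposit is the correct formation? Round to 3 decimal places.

0.586

By Bayes' rule with conditional independence, the unnormalized weight for each hypothesis is prior × ∏ likelihoods:
  VMS deposit: 0.33 × 0.78 × 0.67 × 0.72 = 0.12417
  pegmatite: 0.26 × 0.49 × 0.81 × 0.78 = 0.080491
  sediment-hosted zinc: 0.22 × 0.25 × 0.13 × 0.79 = 0.0056485
  placer: 0.19 × 0.21 × 0.27 × 0.14 = 0.0015082
Marginal likelihood of the evidence = 0.21182.
P(VMS deposit | evidence) = 0.12417 / 0.21182 ≈ 0.586.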